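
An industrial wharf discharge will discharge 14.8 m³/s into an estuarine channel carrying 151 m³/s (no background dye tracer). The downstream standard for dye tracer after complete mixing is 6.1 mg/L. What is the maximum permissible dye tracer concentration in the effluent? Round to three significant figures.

At the limit, (Qr·Cr + Qe·Cₑ)/(Qr + Qe) = 6.1:
Cₑ = (165.8·6.1 − 151.0·0) / 14.80 = 68.34 mg/L.

68.3 mg/L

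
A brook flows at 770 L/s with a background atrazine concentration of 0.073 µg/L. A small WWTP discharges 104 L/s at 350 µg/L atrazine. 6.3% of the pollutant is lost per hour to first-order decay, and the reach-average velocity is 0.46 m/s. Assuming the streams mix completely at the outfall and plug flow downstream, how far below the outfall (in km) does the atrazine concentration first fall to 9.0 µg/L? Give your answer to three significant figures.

Mixed concentration C = ΣQC/ΣQ = (770.0·0.07300 + 104.0·350.0) / 874.0 = 36460/874.0 = 41.71 µg/L.
6.3%/h lost → k = −ln(1 − 0.063) = 0.06507 h⁻¹.
Set 41.71·exp(−k·t) = 9.0 → t = ln(41.71/9.0)/k = 84840 s = 23.57 h.
Distance = v·t = 0.46·84840 = 39030 m = 39.03 km.

39.0 km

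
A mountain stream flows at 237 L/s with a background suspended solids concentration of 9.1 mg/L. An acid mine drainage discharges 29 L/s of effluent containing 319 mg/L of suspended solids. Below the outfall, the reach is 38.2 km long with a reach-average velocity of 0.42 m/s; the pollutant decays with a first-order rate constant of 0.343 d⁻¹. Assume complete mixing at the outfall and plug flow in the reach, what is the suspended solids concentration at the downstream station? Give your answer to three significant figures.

Mixed concentration C = ΣQC/ΣQ = (237.0·9.100 + 29.00·319.0) / 266.0 = 11410/266.0 = 42.89 mg/L.
Travel time t = 38.2·1000 / 0.42 = 90950 s = 25.26 h.
After decay, C = 42.89 × e^(−kt) = 42.89 × 0.6969 = 29.89 mg/L.

29.9 mg/L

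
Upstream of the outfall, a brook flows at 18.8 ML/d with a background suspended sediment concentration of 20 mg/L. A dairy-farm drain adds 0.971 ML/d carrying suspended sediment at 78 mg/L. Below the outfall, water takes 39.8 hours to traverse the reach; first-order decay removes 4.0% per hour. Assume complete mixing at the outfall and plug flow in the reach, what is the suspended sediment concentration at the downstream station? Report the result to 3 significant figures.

Mixed concentration C = ΣQC/ΣQ = (18.80·20.00 + 0.9710·78.00) / 19.77 = 451.7/19.77 = 22.85 mg/L.
4.0%/h lost → k = −ln(1 − 0.04) = 0.04082 h⁻¹.
Applying C = C₀e^(−kt): 22.85 × 0.1970 = 4.500 mg/L.

4.50 mg/L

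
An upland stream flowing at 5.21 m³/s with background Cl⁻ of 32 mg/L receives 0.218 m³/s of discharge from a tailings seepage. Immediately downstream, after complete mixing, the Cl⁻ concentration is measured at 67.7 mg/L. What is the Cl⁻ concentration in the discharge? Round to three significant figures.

Mass balance: 5.210·32.00 + 0.2180·Cₑ = 5.428·67.70
→ Cₑ = (5.428·67.70 − 5.210·32.00) / 0.2180 = 920.9 mg/L.

921 mg/L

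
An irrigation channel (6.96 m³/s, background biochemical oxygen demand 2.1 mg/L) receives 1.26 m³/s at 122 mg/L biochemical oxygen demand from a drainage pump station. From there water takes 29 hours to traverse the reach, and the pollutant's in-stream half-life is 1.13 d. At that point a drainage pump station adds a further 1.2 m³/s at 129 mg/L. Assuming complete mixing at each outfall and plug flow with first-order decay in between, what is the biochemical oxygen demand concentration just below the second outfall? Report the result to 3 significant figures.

24.9 mg/L

Flow-weighted average: C = (6.960·2.100 + 1.260·122.0) / 8.220 = 168.3/8.220 = 20.48 mg/L; combined flow 8.220 m³/s.
Half-life 1.13 d → k = ln 2 / 1.13 = 0.6134 d⁻¹.
First-order decay: C = 20.48·exp(−k·t) = 20.48·0.4765 = 9.759 mg/L.
Second outfall: C = (8.220·9.759 + 1.200·129.0)/9.420 = 24.95 mg/L.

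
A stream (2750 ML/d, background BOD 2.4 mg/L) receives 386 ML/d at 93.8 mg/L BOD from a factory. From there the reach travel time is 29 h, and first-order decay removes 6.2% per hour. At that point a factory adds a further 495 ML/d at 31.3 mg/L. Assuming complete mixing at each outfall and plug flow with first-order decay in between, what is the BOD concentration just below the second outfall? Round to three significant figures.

6.11 mg/L

Mass balance: C = (2750·2.400 + 386.0·93.80) / 3136 = 42810/3136 = 13.65 mg/L; combined flow 3136 ML/d.
6.2%/h lost → k = −ln(1 − 0.062) = 0.06401 h⁻¹.
After decay, C = 13.65 × e^(−kt) = 13.65 × 0.1563 = 2.133 mg/L.
Second outfall: C = (3136·2.133 + 495.0·31.30)/3631 = 6.109 mg/L.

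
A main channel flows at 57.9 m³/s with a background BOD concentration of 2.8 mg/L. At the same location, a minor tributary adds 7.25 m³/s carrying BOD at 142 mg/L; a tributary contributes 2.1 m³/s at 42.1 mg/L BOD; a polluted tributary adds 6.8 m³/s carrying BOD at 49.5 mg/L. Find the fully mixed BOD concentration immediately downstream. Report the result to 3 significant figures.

21.8 mg/L

Mass balance: C = (57.90·2.800 + 7.250·142.0 + 2.100·42.10 + 6.800·49.50) / 74.05 = 1617/74.05 = 21.83 mg/L.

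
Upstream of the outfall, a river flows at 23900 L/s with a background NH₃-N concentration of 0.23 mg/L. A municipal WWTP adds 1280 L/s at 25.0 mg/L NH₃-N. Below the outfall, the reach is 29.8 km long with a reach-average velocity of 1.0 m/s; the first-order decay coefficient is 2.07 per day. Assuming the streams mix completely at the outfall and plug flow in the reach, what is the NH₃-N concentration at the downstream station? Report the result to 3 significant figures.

Conservation of mass: C = (23900·0.2300 + 1280·25.00) / 25180 = 37500/25180 = 1.489 mg/L.
Travel time t = 29.8·1000 / 1.0 = 29800 s = 8.278 h.
After decay, C = 1.489 × e^(−kt) = 1.489 × 0.4897 = 0.7292 mg/L.

0.729 mg/L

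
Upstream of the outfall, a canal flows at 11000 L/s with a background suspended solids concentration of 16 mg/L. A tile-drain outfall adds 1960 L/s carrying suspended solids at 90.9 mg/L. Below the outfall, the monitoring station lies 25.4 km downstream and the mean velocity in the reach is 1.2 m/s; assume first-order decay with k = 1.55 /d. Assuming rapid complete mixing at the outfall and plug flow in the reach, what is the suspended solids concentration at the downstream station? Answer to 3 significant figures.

Flow-weighted average: C = (11000·16.00 + 1960·90.90) / 12960 = 354200/12960 = 27.33 mg/L.
Travel time t = 25.4·1000 / 1.2 = 21170 s = 5.880 h.
Decay over the reach: 27.33·exp(−kt) = 27.33·0.6840 = 18.69 mg/L.

18.7 mg/L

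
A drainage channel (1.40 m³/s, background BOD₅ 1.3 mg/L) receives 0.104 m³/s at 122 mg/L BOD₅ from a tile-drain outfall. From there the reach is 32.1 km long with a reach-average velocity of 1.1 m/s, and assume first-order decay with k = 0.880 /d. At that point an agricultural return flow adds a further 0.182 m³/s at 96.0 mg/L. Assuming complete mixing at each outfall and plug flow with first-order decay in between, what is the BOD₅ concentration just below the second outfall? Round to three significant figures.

Mass balance: C = (1.400·1.300 + 0.1040·122.0) / 1.504 = 14.51/1.504 = 9.646 mg/L; combined flow 1.504 m³/s.
Travel time t = 32.1·1000 / 1.1 = 29180 s = 8.106 h.
Decay over the reach: 9.646·exp(−kt) = 9.646·0.7429 = 7.166 mg/L.
At the second outfall, C = (1.504·7.166 + 0.1820·96.00) / (1.504 + 0.1820) = 16.76 mg/L.

16.8 mg/L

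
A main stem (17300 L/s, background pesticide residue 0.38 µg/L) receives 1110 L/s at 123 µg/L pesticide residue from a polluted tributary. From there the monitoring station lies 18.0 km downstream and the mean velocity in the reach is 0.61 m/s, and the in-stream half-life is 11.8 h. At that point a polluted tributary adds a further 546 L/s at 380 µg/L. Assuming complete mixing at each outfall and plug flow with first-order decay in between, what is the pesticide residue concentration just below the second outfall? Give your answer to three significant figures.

15.6 µg/L

Flow-weighted average: C = (17300·0.3800 + 1110·123.0) / 18410 = 143100/18410 = 7.773 µg/L; combined flow 18410 L/s.
Travel time t = 18.0·1000 / 0.61 = 29510 s = 8.197 h.
Half-life 11.8 h → k = ln 2 / 11.8 = 0.05874 h⁻¹ = 1.410 d⁻¹.
First-order decay: C = 7.773·exp(−k·t) = 7.773·0.6179 = 4.803 µg/L.
At the second outfall, C = (18410·4.803 + 546.0·380.0) / (18410 + 546.0) = 15.61 µg/L.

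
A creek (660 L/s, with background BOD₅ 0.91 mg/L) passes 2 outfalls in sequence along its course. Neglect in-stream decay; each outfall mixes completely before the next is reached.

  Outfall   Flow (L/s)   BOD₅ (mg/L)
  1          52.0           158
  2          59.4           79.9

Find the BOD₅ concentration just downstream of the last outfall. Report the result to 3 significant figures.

17.6 mg/L

After outfall 1: Q = 660.0 + 52.00 = 712.0 L/s; C = (660.0·0.9100 + 52.00·158.0)/712.0 = 12.38 mg/L.
After outfall 2: Q = 712.0 + 59.40 = 771.4 L/s; C = (712.0·12.38 + 59.40·79.90)/771.4 = 17.58 mg/L.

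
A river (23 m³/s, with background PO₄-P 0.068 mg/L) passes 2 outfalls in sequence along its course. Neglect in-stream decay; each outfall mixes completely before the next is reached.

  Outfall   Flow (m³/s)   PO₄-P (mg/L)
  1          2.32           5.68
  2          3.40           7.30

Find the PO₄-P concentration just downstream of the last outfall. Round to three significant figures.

After outfall 1: Q = 23.00 + 2.320 = 25.32 m³/s; C = (23.00·0.06800 + 2.320·5.680)/25.32 = 0.5822 mg/L.
After outfall 2: Q = 25.32 + 3.400 = 28.72 m³/s; C = (25.32·0.5822 + 3.400·7.300)/28.72 = 1.377 mg/L.

1.38 mg/L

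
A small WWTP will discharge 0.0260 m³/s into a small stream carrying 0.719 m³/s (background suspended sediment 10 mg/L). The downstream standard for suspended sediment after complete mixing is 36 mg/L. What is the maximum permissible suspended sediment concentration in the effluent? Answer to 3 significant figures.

755 mg/L

At the limit, (Qr·Cr + Qe·Cₑ)/(Qr + Qe) = 36:
Cₑ = (0.7450·36 − 0.7190·10.00) / 0.02600 = 755.0 mg/L.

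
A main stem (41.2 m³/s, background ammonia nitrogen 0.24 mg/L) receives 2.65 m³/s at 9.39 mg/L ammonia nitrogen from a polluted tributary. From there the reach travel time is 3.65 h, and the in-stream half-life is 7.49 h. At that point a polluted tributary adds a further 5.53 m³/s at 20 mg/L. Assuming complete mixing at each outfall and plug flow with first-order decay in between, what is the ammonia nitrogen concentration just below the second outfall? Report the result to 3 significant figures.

Mass balance: C = (41.20·0.2400 + 2.650·9.390) / 43.85 = 34.77/43.85 = 0.7930 mg/L; combined flow 43.85 m³/s.
Half-life 7.49 h → k = ln 2 / 7.49 = 0.09254 h⁻¹ = 2.221 d⁻¹.
Decay over the reach: 0.7930·exp(−kt) = 0.7930·0.7134 = 0.5657 mg/L.
At the second outfall, C = (43.85·0.5657 + 5.530·20.00) / (43.85 + 5.530) = 2.742 mg/L.

2.74 mg/L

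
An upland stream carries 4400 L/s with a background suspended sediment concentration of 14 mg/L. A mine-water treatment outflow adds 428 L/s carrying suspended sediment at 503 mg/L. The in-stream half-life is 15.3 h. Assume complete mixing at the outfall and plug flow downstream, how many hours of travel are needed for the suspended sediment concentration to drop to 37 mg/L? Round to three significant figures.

9.67 h

Mixed concentration C = ΣQC/ΣQ = (4400·14.00 + 428.0·503.0) / 4828 = 276900/4828 = 57.35 mg/L.
Half-life 15.3 h → k = ln 2 / 15.3 = 0.04530 h⁻¹ = 1.087 d⁻¹.
57.35·exp(−k·t) = 37 → t = ln(57.35/37)/k = 34820 s = 9.674 h.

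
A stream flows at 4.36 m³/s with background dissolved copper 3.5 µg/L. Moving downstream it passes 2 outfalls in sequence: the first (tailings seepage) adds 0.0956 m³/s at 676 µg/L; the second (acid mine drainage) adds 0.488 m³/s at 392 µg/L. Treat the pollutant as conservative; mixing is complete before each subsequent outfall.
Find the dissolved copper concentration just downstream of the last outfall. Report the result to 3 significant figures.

Outfall 1: combined Q = 4.456 m³/s; C = (4.360·3.500 + 0.09560·676.0)/4.456 = 17.93 µg/L.
Outfall 2: combined Q = 4.944 m³/s; C = (4.456·17.93 + 0.4880·392.0)/4.944 = 54.86 µg/L.

54.9 µg/L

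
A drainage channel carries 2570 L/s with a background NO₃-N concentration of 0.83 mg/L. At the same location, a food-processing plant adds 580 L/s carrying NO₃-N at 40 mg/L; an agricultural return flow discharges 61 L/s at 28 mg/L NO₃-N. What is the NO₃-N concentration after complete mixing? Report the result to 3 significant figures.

Flow-weighted average: C = (2570·0.8300 + 580.0·40.00 + 61.00·28.00) / 3211 = 27040/3211 = 8.421 mg/L.

8.42 mg/L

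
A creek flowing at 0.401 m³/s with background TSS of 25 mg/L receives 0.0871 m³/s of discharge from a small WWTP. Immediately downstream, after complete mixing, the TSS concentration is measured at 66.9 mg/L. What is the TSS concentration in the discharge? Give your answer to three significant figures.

Mass balance: 0.4010·25.00 + 0.08710·Cₑ = 0.4881·66.90
→ Cₑ = (0.4881·66.90 − 0.4010·25.00) / 0.08710 = 259.8 mg/L.

260 mg/L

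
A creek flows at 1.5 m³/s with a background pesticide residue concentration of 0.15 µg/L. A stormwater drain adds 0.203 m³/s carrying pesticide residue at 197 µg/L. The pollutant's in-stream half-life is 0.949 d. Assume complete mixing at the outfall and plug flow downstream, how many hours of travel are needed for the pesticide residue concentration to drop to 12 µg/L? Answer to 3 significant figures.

22.2 h

Conservation of mass: C = (1.500·0.1500 + 0.2030·197.0) / 1.703 = 40.22/1.703 = 23.61 µg/L.
Half-life 0.949 d → k = ln 2 / 0.949 = 0.7304 d⁻¹.
23.61·exp(−k·t) = 12 → t = ln(23.61/12)/k = 80080 s = 22.24 h.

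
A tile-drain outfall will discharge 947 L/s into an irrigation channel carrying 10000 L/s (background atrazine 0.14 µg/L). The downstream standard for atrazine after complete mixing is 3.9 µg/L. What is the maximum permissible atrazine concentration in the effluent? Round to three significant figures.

43.6 µg/L

At the limit, (Qr·Cr + Qe·Cₑ)/(Qr + Qe) = 3.9:
Cₑ = (10950·3.9 − 10000·0.1400) / 947.0 = 43.60 µg/L.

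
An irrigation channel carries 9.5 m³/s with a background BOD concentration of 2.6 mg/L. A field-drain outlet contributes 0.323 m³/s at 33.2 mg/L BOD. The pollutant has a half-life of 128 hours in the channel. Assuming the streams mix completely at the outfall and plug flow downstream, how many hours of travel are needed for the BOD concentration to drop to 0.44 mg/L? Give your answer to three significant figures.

388 h

Flow-weighted average: C = (9.500·2.600 + 0.3230·33.20) / 9.823 = 35.42/9.823 = 3.606 mg/L.
Half-life 128 h → k = ln 2 / 128 = 0.005415 h⁻¹ = 0.1300 d⁻¹.
3.606·exp(−k·t) = 0.44 → t = ln(3.606/0.44)/k = 1398000 s = 388.5 h.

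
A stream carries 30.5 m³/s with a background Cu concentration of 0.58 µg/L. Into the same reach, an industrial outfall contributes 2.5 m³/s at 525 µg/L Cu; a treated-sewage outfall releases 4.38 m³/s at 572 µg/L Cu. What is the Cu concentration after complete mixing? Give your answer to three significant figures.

103 µg/L

Mass balance: C = (30.50·0.5800 + 2.500·525.0 + 4.380·572.0) / 37.38 = 3836/37.38 = 102.6 µg/L.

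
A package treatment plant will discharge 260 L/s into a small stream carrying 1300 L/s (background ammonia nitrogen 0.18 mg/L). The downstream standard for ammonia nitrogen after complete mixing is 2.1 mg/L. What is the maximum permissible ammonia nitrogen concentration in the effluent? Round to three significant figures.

11.7 mg/L

At the limit, (Qr·Cr + Qe·Cₑ)/(Qr + Qe) = 2.1:
Cₑ = (1560·2.1 − 1300·0.1800) / 260.0 = 11.70 mg/L.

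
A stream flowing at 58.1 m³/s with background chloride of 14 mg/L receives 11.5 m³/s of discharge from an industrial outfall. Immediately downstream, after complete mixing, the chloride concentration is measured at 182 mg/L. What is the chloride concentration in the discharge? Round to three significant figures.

Mass balance: 58.10·14.00 + 11.50·Cₑ = 69.60·182.0
→ Cₑ = (69.60·182.0 − 58.10·14.00) / 11.50 = 1031 mg/L.

1030 mg/L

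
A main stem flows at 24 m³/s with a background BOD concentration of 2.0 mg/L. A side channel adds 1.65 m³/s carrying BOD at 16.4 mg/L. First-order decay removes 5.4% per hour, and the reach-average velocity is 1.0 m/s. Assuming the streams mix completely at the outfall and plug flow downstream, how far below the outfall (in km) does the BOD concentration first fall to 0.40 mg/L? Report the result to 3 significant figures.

Mixed concentration C = ΣQC/ΣQ = (24.00·2.000 + 1.650·16.40) / 25.65 = 75.06/25.65 = 2.926 mg/L.
5.4%/h lost → k = −ln(1 − 0.054) = 0.05551 h⁻¹.
Set 2.926·exp(−k·t) = 0.40 → t = ln(2.926/0.40)/k = 129100 s = 35.85 h.
Distance = v·t = 1.0·129100 = 129100 m = 129.1 km.

129 km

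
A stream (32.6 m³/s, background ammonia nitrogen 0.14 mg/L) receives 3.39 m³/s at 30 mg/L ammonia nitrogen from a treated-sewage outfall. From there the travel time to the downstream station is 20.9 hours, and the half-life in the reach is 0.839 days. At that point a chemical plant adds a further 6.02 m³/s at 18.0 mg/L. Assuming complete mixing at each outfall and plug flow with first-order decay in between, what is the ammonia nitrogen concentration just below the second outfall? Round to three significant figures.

3.81 mg/L

Mass balance: C = (32.60·0.1400 + 3.390·30.00) / 35.99 = 106.3/35.99 = 2.953 mg/L; combined flow 35.99 m³/s.
Half-life 0.839 d → k = ln 2 / 0.839 = 0.8262 d⁻¹.
After decay, C = 2.953 × e^(−kt) = 2.953 × 0.4870 = 1.438 mg/L.
Second outfall: C = (35.99·1.438 + 6.020·18.00)/42.01 = 3.811 mg/L.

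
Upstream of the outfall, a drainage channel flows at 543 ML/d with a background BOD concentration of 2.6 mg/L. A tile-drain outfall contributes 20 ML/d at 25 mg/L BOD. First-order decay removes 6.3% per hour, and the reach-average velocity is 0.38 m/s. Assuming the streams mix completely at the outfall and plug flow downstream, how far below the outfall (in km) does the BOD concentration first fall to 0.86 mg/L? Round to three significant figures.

Flow-weighted average: C = (543.0·2.600 + 20.00·25.00) / 563.0 = 1912/563.0 = 3.396 mg/L.
6.3%/h lost → k = −ln(1 − 0.063) = 0.06507 h⁻¹.
Set 3.396·exp(−k·t) = 0.86 → t = ln(3.396/0.86)/k = 75980 s = 21.10 h.
Distance = v·t = 0.38·75980 = 28870 m = 28.87 km.

28.9 km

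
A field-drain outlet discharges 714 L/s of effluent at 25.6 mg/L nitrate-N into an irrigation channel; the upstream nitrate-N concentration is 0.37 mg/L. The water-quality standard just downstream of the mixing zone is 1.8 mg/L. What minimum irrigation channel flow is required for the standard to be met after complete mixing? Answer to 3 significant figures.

11900 L/s

Set C_mix = 1.8: (Q·0.3700 + 714.0·25.60) / (Q + 714.0) = 1.8
→ Q = 714.0·(25.60 − 1.8)/(1.8 − 0.3700) = 11880 L/s.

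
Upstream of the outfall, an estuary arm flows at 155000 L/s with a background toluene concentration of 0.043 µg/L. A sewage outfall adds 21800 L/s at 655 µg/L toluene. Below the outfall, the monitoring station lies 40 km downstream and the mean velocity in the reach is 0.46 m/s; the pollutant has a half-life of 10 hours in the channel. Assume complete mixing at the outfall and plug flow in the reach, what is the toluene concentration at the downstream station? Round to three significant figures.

Mass balance: C = (155000·0.04300 + 21800·655.0) / 176800 = 14290000/176800 = 80.80 µg/L.
Travel time t = 40·1000 / 0.46 = 86960 s = 24.15 h.
Half-life 10 h → k = ln 2 / 10 = 0.06931 h⁻¹ = 1.664 d⁻¹.
Applying C = C₀e^(−kt): 80.80 × 0.1874 = 15.15 µg/L.

15.1 µg/L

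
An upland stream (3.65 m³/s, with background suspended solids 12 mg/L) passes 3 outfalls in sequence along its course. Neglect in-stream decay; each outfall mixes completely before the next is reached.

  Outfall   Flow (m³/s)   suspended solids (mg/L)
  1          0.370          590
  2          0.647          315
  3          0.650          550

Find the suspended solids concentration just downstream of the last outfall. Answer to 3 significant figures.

155 mg/L

Outfall 1: combined Q = 4.020 m³/s; C = (3.650·12.00 + 0.3700·590.0)/4.020 = 65.20 mg/L.
Outfall 2: combined Q = 4.667 m³/s; C = (4.020·65.20 + 0.6470·315.0)/4.667 = 99.83 mg/L.
Outfall 3: combined Q = 5.317 m³/s; C = (4.667·99.83 + 0.6500·550.0)/5.317 = 154.9 mg/L.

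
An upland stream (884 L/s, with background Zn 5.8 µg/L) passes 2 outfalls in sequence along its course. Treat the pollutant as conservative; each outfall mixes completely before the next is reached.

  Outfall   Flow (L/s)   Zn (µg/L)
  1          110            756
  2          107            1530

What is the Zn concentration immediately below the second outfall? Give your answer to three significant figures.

229 µg/L

After outfall 1: Q = 884.0 + 110.0 = 994.0 L/s; C = (884.0·5.800 + 110.0·756.0)/994.0 = 88.82 µg/L.
After outfall 2: Q = 994.0 + 107.0 = 1101 L/s; C = (994.0·88.82 + 107.0·1530)/1101 = 228.9 µg/L.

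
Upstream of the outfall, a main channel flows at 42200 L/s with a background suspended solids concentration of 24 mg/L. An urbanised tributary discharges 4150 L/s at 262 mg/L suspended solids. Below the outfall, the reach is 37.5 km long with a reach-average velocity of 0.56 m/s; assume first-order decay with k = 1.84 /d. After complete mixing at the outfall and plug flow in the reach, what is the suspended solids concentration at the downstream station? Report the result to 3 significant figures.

10.9 mg/L

Mass balance: C = (42200·24.00 + 4150·262.0) / 46350 = 2100000/46350 = 45.31 mg/L.
Travel time t = 37.5·1000 / 0.56 = 66960 s = 18.60 h.
Applying C = C₀e^(−kt): 45.31 × 0.2402 = 10.89 mg/L.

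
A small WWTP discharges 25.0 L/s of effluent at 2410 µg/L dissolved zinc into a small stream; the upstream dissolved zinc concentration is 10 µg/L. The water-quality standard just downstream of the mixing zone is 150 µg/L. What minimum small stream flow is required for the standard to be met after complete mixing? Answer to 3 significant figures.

404 L/s

Set C_mix = 150: (Q·10.00 + 25.00·2410) / (Q + 25.00) = 150
→ Q = 25.00·(2410 − 150)/(150 − 10.00) = 403.6 L/s.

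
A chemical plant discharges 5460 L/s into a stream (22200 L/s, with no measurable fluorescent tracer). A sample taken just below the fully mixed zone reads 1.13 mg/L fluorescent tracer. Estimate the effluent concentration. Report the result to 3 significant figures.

Mass balance: 22200·0 + 5460·Cₑ = 27660·1.130
→ Cₑ = (27660·1.130 − 22200·0) / 5460 = 5.725 mg/L.

5.72 mg/L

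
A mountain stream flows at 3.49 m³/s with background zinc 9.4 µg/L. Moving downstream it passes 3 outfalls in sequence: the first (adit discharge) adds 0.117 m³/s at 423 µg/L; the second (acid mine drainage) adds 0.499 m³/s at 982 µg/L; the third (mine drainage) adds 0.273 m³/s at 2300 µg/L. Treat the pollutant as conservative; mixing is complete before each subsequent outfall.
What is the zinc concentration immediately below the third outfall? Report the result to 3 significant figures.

Outfall 1: combined Q = 3.607 m³/s; C = (3.490·9.400 + 0.1170·423.0)/3.607 = 22.82 µg/L.
Outfall 2: combined Q = 4.106 m³/s; C = (3.607·22.82 + 0.4990·982.0)/4.106 = 139.4 µg/L.
Outfall 3: combined Q = 4.379 m³/s; C = (4.106·139.4 + 0.2730·2300)/4.379 = 274.1 µg/L.

274 µg/L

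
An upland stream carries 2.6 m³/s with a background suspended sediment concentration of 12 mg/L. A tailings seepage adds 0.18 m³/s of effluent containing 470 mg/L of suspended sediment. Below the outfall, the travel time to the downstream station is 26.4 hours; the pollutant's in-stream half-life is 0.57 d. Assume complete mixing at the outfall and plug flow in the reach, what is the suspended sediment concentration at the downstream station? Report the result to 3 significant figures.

Flow-weighted average: C = (2.600·12.00 + 0.1800·470.0) / 2.780 = 115.8/2.780 = 41.65 mg/L.
Half-life 0.57 d → k = ln 2 / 0.57 = 1.216 d⁻¹.
Decay over the reach: 41.65·exp(−kt) = 41.65·0.2625 = 10.93 mg/L.

10.9 mg/L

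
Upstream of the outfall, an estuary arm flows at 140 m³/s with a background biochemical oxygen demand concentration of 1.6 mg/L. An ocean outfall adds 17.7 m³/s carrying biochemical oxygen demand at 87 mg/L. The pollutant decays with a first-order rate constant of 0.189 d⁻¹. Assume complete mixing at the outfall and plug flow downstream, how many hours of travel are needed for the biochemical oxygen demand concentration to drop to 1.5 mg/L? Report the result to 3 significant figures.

255 h

Mass balance: C = (140.0·1.600 + 17.70·87.00) / 157.7 = 1764/157.7 = 11.19 mg/L.
11.19·exp(−k·t) = 1.5 → t = ln(11.19/1.5)/k = 918500 s = 255.1 h.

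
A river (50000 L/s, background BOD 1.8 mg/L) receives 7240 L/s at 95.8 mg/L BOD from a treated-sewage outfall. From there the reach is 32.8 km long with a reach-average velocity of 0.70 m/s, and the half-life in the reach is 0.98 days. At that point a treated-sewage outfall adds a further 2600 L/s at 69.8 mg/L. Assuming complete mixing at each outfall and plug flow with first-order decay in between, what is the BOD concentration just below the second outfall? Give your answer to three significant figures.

12.0 mg/L

Mixed concentration C = ΣQC/ΣQ = (50000·1.800 + 7240·95.80) / 57240 = 783600/57240 = 13.69 mg/L; combined flow 57240 L/s.
Travel time t = 32.8·1000 / 0.70 = 46860 s = 13.02 h.
Half-life 0.98 d → k = ln 2 / 0.98 = 0.7073 d⁻¹.
First-order decay: C = 13.69·exp(−k·t) = 13.69·0.6814 = 9.328 mg/L.
At the second outfall, C = (57240·9.328 + 2600·69.80) / (57240 + 2600) = 11.96 mg/L.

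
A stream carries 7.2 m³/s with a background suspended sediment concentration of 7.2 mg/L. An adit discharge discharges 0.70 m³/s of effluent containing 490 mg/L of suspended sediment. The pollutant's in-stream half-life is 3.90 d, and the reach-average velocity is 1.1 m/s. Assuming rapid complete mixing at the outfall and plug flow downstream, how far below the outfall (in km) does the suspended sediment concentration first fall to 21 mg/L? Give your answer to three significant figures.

After mixing, C = (7.200·7.200 + 0.7000·490.0) / 7.900 = 394.8/7.900 = 49.98 mg/L.
Half-life 3.90 d → k = ln 2 / 3.90 = 0.1777 d⁻¹.
Set 49.98·exp(−k·t) = 21 → t = ln(49.98/21)/k = 421500 s = 117.1 h.
Distance = v·t = 1.1·421500 = 463700 m = 463.7 km.

464 km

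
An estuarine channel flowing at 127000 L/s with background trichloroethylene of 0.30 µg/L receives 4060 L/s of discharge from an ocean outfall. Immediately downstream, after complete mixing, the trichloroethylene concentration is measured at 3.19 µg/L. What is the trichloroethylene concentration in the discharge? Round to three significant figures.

Mass balance: 127000·0.3000 + 4060·Cₑ = 131100·3.190
→ Cₑ = (131100·3.190 − 127000·0.3000) / 4060 = 93.59 µg/L.

93.6 µg/L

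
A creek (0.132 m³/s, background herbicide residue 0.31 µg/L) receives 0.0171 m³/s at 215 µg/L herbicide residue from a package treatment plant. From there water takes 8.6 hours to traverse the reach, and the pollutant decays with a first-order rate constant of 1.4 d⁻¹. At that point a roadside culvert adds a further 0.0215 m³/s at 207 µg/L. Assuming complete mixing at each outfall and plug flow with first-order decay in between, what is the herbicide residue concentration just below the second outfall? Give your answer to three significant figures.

39.3 µg/L

Conservation of mass: C = (0.1320·0.3100 + 0.01710·215.0) / 0.1491 = 3.717/0.1491 = 24.93 µg/L; combined flow 0.1491 m³/s.
After decay, C = 24.93 × e^(−kt) = 24.93 × 0.6055 = 15.10 µg/L.
Second outfall: C = (0.1491·15.10 + 0.02150·207.0)/0.1706 = 39.28 µg/L.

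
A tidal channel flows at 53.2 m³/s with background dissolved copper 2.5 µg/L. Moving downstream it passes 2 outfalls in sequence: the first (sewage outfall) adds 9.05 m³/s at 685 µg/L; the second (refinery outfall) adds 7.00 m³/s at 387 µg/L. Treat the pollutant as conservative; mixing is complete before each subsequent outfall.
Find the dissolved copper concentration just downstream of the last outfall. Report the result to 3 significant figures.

After outfall 1: Q = 53.20 + 9.050 = 62.25 m³/s; C = (53.20·2.500 + 9.050·685.0)/62.25 = 101.7 µg/L.
After outfall 2: Q = 62.25 + 7.000 = 69.25 m³/s; C = (62.25·101.7 + 7.000·387.0)/69.25 = 130.6 µg/L.

131 µg/L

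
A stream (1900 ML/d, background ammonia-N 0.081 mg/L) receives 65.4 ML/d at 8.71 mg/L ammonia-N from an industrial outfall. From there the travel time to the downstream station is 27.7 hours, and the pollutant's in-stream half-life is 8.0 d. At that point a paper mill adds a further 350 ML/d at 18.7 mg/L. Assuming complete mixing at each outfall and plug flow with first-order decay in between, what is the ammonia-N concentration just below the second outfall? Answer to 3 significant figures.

After mixing, C = (1900·0.08100 + 65.40·8.710) / 1965 = 723.5/1965 = 0.3681 mg/L; combined flow 1965 ML/d.
Half-life 8.0 d → k = ln 2 / 8.0 = 0.08664 d⁻¹.
Decay over the reach: 0.3681·exp(−kt) = 0.3681·0.9048 = 0.3331 mg/L.
At the second outfall, C = (1965·0.3331 + 350.0·18.70) / (1965 + 350.0) = 3.109 mg/L.

3.11 mg/L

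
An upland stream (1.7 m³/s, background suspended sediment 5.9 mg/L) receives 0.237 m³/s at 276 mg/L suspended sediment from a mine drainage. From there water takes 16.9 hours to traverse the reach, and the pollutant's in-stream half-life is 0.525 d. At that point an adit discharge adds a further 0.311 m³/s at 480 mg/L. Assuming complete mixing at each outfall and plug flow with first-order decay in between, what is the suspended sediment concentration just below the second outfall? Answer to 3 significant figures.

79.7 mg/L

Conservation of mass: C = (1.700·5.900 + 0.2370·276.0) / 1.937 = 75.44/1.937 = 38.95 mg/L; combined flow 1.937 m³/s.
Half-life 0.525 d → k = ln 2 / 0.525 = 1.320 d⁻¹.
After decay, C = 38.95 × e^(−kt) = 38.95 × 0.3947 = 15.37 mg/L.
At the second outfall, C = (1.937·15.37 + 0.3110·480.0) / (1.937 + 0.3110) = 79.65 mg/L.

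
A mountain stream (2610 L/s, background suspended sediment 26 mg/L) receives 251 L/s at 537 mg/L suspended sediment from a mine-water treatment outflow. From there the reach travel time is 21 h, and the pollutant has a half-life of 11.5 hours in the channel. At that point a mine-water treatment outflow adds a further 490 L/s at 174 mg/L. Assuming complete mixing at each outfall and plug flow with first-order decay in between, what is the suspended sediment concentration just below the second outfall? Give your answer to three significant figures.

42.5 mg/L

Flow-weighted average: C = (2610·26.00 + 251.0·537.0) / 2861 = 202600/2861 = 70.83 mg/L; combined flow 2861 L/s.
Half-life 11.5 h → k = ln 2 / 11.5 = 0.06027 h⁻¹ = 1.447 d⁻¹.
First-order decay: C = 70.83·exp(−k·t) = 70.83·0.2820 = 19.98 mg/L.
Second outfall: C = (2861·19.98 + 490.0·174.0)/3351 = 42.50 mg/L.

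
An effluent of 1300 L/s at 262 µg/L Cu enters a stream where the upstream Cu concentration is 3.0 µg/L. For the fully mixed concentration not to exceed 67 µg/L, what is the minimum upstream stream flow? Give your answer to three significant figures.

Set C_mix = 67: (Q·3.000 + 1300·262.0) / (Q + 1300) = 67
→ Q = 1300·(262.0 − 67)/(67 − 3.000) = 3961 L/s.

3960 L/s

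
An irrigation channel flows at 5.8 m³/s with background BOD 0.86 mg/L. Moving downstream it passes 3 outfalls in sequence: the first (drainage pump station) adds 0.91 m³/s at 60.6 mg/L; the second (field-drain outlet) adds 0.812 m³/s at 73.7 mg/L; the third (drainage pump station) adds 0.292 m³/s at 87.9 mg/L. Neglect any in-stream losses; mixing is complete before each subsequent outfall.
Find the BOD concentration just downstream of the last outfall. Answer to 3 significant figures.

18.6 mg/L

Outfall 1: combined Q = 6.710 m³/s; C = (5.800·0.8600 + 0.9100·60.60)/6.710 = 8.962 mg/L.
Outfall 2: combined Q = 7.522 m³/s; C = (6.710·8.962 + 0.8120·73.70)/7.522 = 15.95 mg/L.
Outfall 3: combined Q = 7.814 m³/s; C = (7.522·15.95 + 0.2920·87.90)/7.814 = 18.64 mg/L.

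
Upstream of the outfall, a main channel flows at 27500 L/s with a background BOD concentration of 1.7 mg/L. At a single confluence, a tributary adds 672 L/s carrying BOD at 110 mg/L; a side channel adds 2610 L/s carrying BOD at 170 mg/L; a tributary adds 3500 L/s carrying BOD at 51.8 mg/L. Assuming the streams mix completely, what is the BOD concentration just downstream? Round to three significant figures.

After mixing, C = (27500·1.700 + 672.0·110.0 + 2610·170.0 + 3500·51.80) / 34280 = 745700/34280 = 21.75 mg/L.

21.8 mg/L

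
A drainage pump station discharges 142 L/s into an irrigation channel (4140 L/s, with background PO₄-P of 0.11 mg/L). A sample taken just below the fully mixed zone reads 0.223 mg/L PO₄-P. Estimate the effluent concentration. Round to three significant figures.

3.52 mg/L

Mass balance: 4140·0.1100 + 142.0·Cₑ = 4282·0.2230
→ Cₑ = (4282·0.2230 − 4140·0.1100) / 142.0 = 3.518 mg/L.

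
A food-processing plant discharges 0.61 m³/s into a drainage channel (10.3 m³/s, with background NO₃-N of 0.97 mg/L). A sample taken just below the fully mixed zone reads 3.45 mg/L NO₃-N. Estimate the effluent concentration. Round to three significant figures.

45.3 mg/L

Mass balance: 10.30·0.9700 + 0.6100·Cₑ = 10.91·3.450
→ Cₑ = (10.91·3.450 − 10.30·0.9700) / 0.6100 = 45.33 mg/L.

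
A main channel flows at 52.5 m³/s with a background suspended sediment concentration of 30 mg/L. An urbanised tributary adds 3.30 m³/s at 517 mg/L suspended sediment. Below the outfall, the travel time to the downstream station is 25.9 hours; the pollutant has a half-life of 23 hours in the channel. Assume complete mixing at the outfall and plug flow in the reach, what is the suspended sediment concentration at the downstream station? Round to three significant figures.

26.9 mg/L

Mass balance: C = (52.50·30.00 + 3.300·517.0) / 55.80 = 3281/55.80 = 58.80 mg/L.
Half-life 23 h → k = ln 2 / 23 = 0.03014 h⁻¹ = 0.7233 d⁻¹.
Decay over the reach: 58.80·exp(−kt) = 58.80·0.4582 = 26.94 mg/L.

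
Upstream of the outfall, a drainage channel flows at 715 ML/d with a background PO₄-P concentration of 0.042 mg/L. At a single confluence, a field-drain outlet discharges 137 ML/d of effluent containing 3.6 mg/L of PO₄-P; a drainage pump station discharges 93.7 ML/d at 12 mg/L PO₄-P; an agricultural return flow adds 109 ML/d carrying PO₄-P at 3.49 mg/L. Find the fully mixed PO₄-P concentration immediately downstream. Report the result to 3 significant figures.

1.92 mg/L

Conservation of mass: C = (715.0·0.04200 + 137.0·3.600 + 93.70·12.00 + 109.0·3.490) / 1055 = 2028/1055 = 1.923 mg/L.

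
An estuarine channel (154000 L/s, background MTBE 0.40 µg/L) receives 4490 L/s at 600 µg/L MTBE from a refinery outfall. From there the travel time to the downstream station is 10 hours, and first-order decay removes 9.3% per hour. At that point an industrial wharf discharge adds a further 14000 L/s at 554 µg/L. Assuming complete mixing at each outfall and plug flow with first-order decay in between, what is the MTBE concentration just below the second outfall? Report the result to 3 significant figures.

51.0 µg/L

After mixing, C = (154000·0.4000 + 4490·600.0) / 158500 = 2756000/158500 = 17.39 µg/L; combined flow 158500 L/s.
9.3%/h lost → k = −ln(1 − 0.093) = 0.09761 h⁻¹.
First-order decay: C = 17.39·exp(−k·t) = 17.39·0.3768 = 6.551 µg/L.
At the second outfall, C = (158500·6.551 + 14000·554.0) / (158500 + 14000) = 50.98 µg/L.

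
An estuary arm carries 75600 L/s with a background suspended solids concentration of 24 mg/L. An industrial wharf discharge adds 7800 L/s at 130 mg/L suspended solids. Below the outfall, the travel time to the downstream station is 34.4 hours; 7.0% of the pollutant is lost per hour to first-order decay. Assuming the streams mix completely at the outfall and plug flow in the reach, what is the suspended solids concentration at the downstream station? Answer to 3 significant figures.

Flow-weighted average: C = (75600·24.00 + 7800·130.0) / 83400 = 2828000/83400 = 33.91 mg/L.
7.0%/h lost → k = −ln(1 − 0.07) = 0.07257 h⁻¹.
Decay over the reach: 33.91·exp(−kt) = 33.91·0.08238 = 2.794 mg/L.

2.79 mg/L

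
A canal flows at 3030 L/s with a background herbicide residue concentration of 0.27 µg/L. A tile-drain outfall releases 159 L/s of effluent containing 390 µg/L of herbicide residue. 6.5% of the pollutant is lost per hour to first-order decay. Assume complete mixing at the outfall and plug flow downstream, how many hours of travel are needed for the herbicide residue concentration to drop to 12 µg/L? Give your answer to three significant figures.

7.38 h

Mixed concentration C = ΣQC/ΣQ = (3030·0.2700 + 159.0·390.0) / 3189 = 62830/3189 = 19.70 µg/L.
6.5%/h lost → k = −ln(1 − 0.065) = 0.06721 h⁻¹.
19.70·exp(−k·t) = 12 → t = ln(19.70/12)/k = 26560 s = 7.377 h.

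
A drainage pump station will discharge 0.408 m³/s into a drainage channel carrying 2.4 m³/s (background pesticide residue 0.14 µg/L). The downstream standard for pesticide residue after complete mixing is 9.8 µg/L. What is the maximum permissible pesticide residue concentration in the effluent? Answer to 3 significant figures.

66.6 µg/L

At the limit, (Qr·Cr + Qe·Cₑ)/(Qr + Qe) = 9.8:
Cₑ = (2.808·9.8 − 2.400·0.1400) / 0.4080 = 66.62 µg/L.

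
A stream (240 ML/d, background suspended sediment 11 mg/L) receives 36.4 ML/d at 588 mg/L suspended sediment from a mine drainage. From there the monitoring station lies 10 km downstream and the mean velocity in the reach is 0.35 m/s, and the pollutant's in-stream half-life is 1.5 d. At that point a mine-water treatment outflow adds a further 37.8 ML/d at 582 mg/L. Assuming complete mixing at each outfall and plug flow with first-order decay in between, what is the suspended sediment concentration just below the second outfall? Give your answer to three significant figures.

136 mg/L

Flow-weighted average: C = (240.0·11.00 + 36.40·588.0) / 276.4 = 24040/276.4 = 86.99 mg/L; combined flow 276.4 ML/d.
Travel time t = 10·1000 / 0.35 = 28570 s = 7.937 h.
Half-life 1.5 d → k = ln 2 / 1.5 = 0.4621 d⁻¹.
Decay over the reach: 86.99·exp(−kt) = 86.99·0.8583 = 74.66 mg/L.
At the second outfall, C = (276.4·74.66 + 37.80·582.0) / (276.4 + 37.80) = 135.7 mg/L.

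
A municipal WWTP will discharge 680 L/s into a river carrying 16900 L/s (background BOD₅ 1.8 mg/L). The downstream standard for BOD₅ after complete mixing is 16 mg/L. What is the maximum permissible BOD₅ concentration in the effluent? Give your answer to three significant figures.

369 mg/L

At the limit, (Qr·Cr + Qe·Cₑ)/(Qr + Qe) = 16:
Cₑ = (17580·16 − 16900·1.800) / 680.0 = 368.9 mg/L.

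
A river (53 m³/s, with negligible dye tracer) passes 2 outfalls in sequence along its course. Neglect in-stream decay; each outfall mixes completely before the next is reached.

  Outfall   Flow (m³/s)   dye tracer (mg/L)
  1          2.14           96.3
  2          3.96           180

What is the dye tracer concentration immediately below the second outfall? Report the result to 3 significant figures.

15.5 mg/L

Below outfall 1: Q → 55.14 m³/s, C = (53.00·0 + 2.140·96.30)/55.14 = 3.737 mg/L.
Below outfall 2: Q → 59.10 m³/s, C = (55.14·3.737 + 3.960·180.0)/59.10 = 15.55 mg/L.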